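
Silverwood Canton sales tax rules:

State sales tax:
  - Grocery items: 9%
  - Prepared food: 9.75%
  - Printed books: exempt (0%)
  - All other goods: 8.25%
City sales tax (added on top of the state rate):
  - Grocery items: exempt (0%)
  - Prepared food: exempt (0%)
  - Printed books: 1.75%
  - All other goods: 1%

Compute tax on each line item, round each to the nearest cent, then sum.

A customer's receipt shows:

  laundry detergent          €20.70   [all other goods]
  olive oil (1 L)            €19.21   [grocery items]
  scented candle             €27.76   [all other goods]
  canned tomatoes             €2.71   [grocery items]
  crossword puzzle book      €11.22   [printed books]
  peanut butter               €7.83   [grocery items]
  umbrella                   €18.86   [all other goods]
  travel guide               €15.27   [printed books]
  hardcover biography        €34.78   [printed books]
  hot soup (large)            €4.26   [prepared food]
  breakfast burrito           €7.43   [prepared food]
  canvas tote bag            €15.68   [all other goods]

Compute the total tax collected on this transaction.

Laundry detergent €20.70: all other goods → 8.25% + 1% city = 9.25% → €1.91
Olive oil (1 L) €19.21: grocery items → 9% + 0% city = 9% → €1.73
Scented candle €27.76: all other goods → 8.25% + 1% city = 9.25% → €2.57
Canned tomatoes €2.71: grocery items → 9% + 0% city = 9% → €0.24
Crossword puzzle book €11.22: printed books → 0% + 1.75% city = 1.75% → €0.20
Peanut butter €7.83: grocery items → 9% + 0% city = 9% → €0.70
Umbrella €18.86: all other goods → 8.25% + 1% city = 9.25% → €1.74
Travel guide €15.27: printed books → 0% + 1.75% city = 1.75% → €0.27
Hardcover biography €34.78: printed books → 0% + 1.75% city = 1.75% → €0.61
Hot soup (large) €4.26: prepared food → 9.75% + 0% city = 9.75% → €0.42
Breakfast burrito €7.43: prepared food → 9.75% + 0% city = 9.75% → €0.72
Canvas tote bag €15.68: all other goods → 8.25% + 1% city = 9.25% → €1.45
Total tax = €1.91 + €1.73 + €2.57 + €0.24 + €0.20 + €0.70 + €1.74 + €0.27 + €0.61 + €0.42 + €0.72 + €1.45 = €12.56

€12.56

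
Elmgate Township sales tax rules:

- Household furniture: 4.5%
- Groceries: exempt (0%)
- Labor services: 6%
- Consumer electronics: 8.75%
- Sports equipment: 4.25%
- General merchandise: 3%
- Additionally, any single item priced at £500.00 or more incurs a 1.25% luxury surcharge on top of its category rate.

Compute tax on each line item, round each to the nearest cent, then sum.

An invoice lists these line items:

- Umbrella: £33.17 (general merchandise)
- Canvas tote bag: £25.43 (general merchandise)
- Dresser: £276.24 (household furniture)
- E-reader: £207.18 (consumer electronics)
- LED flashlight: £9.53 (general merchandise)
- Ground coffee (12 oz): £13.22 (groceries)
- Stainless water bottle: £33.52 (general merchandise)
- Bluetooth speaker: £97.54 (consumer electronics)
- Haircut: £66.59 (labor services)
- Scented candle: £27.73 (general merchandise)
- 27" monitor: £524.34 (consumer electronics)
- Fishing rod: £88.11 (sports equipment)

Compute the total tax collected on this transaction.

Umbrella £33.17: general merchandise → 3% → £1.00
Canvas tote bag £25.43: general merchandise → 3% → £0.76
Dresser £276.24: household furniture → 4.5% → £12.43
E-reader £207.18: consumer electronics → 8.75% → £18.13
LED flashlight £9.53: general merchandise → 3% → £0.29
Ground coffee (12 oz) £13.22: groceries → 0% → £0.00
Stainless water bottle £33.52: general merchandise → 3% → £1.01
Bluetooth speaker £97.54: consumer electronics → 8.75% → £8.53
Haircut £66.59: labor services → 6% → £4.00
Scented candle £27.73: general merchandise → 3% → £0.83
27" monitor £524.34: consumer electronics → 8.75% + 1.25% surcharge = 10% → £52.43
Fishing rod £88.11: sports equipment → 4.25% → £3.74
Total tax = £1.00 + £0.76 + £12.43 + £18.13 + £0.29 + £1.01 + £8.53 + £4.00 + £0.83 + £52.43 + £3.74 = £103.15

£103.15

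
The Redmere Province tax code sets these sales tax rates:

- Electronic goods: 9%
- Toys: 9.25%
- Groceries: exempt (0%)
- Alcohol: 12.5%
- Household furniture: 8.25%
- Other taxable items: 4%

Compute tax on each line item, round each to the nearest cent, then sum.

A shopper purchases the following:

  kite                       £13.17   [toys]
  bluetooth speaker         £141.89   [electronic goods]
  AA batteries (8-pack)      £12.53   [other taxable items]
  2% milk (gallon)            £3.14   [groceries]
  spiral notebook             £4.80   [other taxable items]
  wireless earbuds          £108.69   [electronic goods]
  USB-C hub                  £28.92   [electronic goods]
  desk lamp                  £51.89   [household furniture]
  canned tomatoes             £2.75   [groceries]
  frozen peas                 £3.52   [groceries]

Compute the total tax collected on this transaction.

£31.34

Kite £13.17: toys → 9.25% → £1.22
Bluetooth speaker £141.89: electronic goods → 9% → £12.77
AA batteries (8-pack) £12.53: other taxable items → 4% → £0.50
2% milk (gallon) £3.14: groceries → 0% → £0.00
Spiral notebook £4.80: other taxable items → 4% → £0.19
Wireless earbuds £108.69: electronic goods → 9% → £9.78
USB-C hub £28.92: electronic goods → 9% → £2.60
Desk lamp £51.89: household furniture → 8.25% → £4.28
Canned tomatoes £2.75: groceries → 0% → £0.00
Frozen peas £3.52: groceries → 0% → £0.00
Total tax = £1.22 + £12.77 + £0.50 + £0.19 + £9.78 + £2.60 + £4.28 = £31.34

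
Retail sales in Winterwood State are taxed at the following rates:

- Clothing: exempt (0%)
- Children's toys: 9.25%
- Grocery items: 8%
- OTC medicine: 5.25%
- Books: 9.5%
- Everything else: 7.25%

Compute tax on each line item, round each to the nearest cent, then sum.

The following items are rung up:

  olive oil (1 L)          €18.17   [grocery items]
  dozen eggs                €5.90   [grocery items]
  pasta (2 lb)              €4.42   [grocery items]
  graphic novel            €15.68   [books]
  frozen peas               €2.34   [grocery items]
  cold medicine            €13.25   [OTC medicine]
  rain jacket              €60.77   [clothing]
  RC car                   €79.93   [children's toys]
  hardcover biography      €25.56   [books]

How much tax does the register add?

Olive oil (1 L) €18.17: grocery items → 8% → €1.45
Dozen eggs €5.90: grocery items → 8% → €0.47
Pasta (2 lb) €4.42: grocery items → 8% → €0.35
Graphic novel €15.68: books → 9.5% → €1.49
Frozen peas €2.34: grocery items → 8% → €0.19
Cold medicine €13.25: OTC medicine → 5.25% → €0.70
Rain jacket €60.77: clothing → 0% → €0.00
RC car €79.93: children's toys → 9.25% → €7.39
Hardcover biography €25.56: books → 9.5% → €2.43
Total tax = €1.45 + €0.47 + €0.35 + €1.49 + €0.19 + €0.70 + €7.39 + €2.43 = €14.47

€14.47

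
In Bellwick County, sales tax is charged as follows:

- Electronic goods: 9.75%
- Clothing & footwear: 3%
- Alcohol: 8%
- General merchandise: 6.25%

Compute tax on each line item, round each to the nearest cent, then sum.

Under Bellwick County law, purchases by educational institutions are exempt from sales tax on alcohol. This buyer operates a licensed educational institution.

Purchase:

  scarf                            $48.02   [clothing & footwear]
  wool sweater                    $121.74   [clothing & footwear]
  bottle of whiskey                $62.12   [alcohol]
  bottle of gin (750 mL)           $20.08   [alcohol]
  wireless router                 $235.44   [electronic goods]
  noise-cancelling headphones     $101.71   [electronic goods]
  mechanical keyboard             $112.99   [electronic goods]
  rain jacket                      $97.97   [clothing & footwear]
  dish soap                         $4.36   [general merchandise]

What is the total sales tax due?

Scarf $48.02: clothing & footwear → 3% → $1.44
Wool sweater $121.74: clothing & footwear → 3% → $3.65
Bottle of whiskey $62.12: alcohol, buyer-exempt → 0% → $0.00
Bottle of gin (750 mL) $20.08: alcohol, buyer-exempt → 0% → $0.00
Wireless router $235.44: electronic goods → 9.75% → $22.96
Noise-cancelling headphones $101.71: electronic goods → 9.75% → $9.92
Mechanical keyboard $112.99: electronic goods → 9.75% → $11.02
Rain jacket $97.97: clothing & footwear → 3% → $2.94
Dish soap $4.36: general merchandise → 6.25% → $0.27
Total tax = $1.44 + $3.65 + $22.96 + $9.92 + $11.02 + $2.94 + $0.27 = $52.20

$52.20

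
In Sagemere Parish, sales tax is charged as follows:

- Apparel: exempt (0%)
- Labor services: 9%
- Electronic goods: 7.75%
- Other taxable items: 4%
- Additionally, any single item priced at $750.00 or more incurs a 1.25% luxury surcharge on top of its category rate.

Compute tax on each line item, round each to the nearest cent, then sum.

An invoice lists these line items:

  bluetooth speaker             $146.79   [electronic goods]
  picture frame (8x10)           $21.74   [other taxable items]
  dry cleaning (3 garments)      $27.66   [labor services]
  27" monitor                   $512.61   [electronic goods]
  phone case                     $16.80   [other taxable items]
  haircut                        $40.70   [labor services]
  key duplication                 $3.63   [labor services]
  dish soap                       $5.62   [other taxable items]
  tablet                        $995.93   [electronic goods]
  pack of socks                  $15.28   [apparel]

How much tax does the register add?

$148.98

Bluetooth speaker $146.79: electronic goods → 7.75% → $11.38
Picture frame (8x10) $21.74: other taxable items → 4% → $0.87
Dry cleaning (3 garments) $27.66: labor services → 9% → $2.49
27" monitor $512.61: electronic goods → 7.75% → $39.73
Phone case $16.80: other taxable items → 4% → $0.67
Haircut $40.70: labor services → 9% → $3.66
Key duplication $3.63: labor services → 9% → $0.33
Dish soap $5.62: other taxable items → 4% → $0.22
Tablet $995.93: electronic goods → 7.75% + 1.25% surcharge = 9% → $89.63
Pack of socks $15.28: apparel → 0% → $0.00
Total tax = $11.38 + $0.87 + $2.49 + $39.73 + $0.67 + $3.66 + $0.33 + $0.22 + $89.63 = $148.98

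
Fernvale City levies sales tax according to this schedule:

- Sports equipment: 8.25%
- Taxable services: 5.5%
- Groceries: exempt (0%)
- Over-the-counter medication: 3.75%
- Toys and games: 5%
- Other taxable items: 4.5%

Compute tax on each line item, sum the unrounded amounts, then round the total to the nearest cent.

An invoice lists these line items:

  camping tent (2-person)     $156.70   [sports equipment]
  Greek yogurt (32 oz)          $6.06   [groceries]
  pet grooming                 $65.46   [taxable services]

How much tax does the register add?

$16.53

Camping tent (2-person) $156.70: sports equipment → 8.25% → $12.92775
Greek yogurt (32 oz) $6.06: groceries → 0% → $0.00
Pet grooming $65.46: taxable services → 5.5% → $3.6003
Unrounded tax sum = $16.52805 → $16.53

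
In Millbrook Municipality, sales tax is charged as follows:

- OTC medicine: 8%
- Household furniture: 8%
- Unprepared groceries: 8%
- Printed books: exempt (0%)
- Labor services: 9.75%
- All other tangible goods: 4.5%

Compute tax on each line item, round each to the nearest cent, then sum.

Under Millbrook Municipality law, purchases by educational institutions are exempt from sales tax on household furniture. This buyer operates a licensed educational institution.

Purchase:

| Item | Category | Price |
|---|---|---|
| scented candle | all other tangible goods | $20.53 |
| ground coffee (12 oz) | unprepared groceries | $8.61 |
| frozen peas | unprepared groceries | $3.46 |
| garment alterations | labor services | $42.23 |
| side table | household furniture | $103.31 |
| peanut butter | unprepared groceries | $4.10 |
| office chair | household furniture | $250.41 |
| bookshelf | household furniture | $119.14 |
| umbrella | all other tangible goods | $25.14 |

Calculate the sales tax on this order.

Scented candle $20.53: all other tangible goods → 4.5% → $0.92
Ground coffee (12 oz) $8.61: unprepared groceries → 8% → $0.69
Frozen peas $3.46: unprepared groceries → 8% → $0.28
Garment alterations $42.23: labor services → 9.75% → $4.12
Side table $103.31: household furniture, buyer-exempt → 0% → $0.00
Peanut butter $4.10: unprepared groceries → 8% → $0.33
Office chair $250.41: household furniture, buyer-exempt → 0% → $0.00
Bookshelf $119.14: household furniture, buyer-exempt → 0% → $0.00
Umbrella $25.14: all other tangible goods → 4.5% → $1.13
Total tax = $0.92 + $0.69 + $0.28 + $4.12 + $0.33 + $1.13 = $7.47

$7.47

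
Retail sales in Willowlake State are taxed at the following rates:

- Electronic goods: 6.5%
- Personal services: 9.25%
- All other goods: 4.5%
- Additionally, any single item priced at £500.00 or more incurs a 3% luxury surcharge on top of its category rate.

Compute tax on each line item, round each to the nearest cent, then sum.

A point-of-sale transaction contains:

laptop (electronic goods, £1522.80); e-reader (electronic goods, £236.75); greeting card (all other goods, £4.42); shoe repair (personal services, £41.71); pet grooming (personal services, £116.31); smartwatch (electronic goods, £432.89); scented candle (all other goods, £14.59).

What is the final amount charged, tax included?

£2573.15

Laptop £1522.80: electronic goods → 6.5% + 3% surcharge = 9.5% → £144.67
E-reader £236.75: electronic goods → 6.5% → £15.39
Greeting card £4.42: all other goods → 4.5% → £0.20
Shoe repair £41.71: personal services → 9.25% → £3.86
Pet grooming £116.31: personal services → 9.25% → £10.76
Smartwatch £432.89: electronic goods → 6.5% → £28.14
Scented candle £14.59: all other goods → 4.5% → £0.66
Subtotal = £2369.47; tax = £203.68; total due = £2573.15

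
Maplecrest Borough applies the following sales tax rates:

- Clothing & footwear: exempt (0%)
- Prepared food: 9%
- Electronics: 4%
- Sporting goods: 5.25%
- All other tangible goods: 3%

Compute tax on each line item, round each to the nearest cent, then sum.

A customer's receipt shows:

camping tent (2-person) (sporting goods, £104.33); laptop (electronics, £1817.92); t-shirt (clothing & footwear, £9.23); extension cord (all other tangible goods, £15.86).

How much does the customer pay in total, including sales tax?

£2026.02

Camping tent (2-person) £104.33: sporting goods → 5.25% → £5.48
Laptop £1817.92: electronics → 4% → £72.72
T-shirt £9.23: clothing & footwear → 0% → £0.00
Extension cord £15.86: all other tangible goods → 3% → £0.48
Subtotal = £1947.34; tax = £78.68; total due = £2026.02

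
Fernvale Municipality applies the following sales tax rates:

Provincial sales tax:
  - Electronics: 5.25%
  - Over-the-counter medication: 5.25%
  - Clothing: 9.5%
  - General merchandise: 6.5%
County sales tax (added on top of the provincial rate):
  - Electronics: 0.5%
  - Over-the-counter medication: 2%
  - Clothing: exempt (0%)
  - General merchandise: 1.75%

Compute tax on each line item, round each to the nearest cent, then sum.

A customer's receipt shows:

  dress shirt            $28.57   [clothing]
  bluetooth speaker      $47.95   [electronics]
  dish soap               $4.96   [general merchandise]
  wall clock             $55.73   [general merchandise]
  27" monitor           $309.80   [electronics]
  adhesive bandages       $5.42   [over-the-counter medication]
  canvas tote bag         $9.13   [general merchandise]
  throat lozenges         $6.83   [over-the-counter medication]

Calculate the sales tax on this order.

$29.93

Dress shirt $28.57: clothing → 9.5% + 0% county = 9.5% → $2.71
Bluetooth speaker $47.95: electronics → 5.25% + 0.5% county = 5.75% → $2.76
Dish soap $4.96: general merchandise → 6.5% + 1.75% county = 8.25% → $0.41
Wall clock $55.73: general merchandise → 6.5% + 1.75% county = 8.25% → $4.60
27" monitor $309.80: electronics → 5.25% + 0.5% county = 5.75% → $17.81
Adhesive bandages $5.42: over-the-counter medication → 5.25% + 2% county = 7.25% → $0.39
Canvas tote bag $9.13: general merchandise → 6.5% + 1.75% county = 8.25% → $0.75
Throat lozenges $6.83: over-the-counter medication → 5.25% + 2% county = 7.25% → $0.50
Total tax = $2.71 + $2.76 + $0.41 + $4.60 + $17.81 + $0.39 + $0.75 + $0.50 = $29.93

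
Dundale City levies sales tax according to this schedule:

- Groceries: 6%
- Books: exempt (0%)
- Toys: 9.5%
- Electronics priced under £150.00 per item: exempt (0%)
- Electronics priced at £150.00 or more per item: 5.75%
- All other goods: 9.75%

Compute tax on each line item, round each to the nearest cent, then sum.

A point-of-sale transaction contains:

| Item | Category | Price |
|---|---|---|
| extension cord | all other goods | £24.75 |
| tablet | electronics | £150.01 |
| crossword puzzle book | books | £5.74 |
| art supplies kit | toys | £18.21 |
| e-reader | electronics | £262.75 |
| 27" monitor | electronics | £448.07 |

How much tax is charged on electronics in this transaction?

£49.50

Tablet £150.01: electronics, £150.00 or more → 5.75% → £8.63
E-reader £262.75: electronics, £150.00 or more → 5.75% → £15.11
27" monitor £448.07: electronics, £150.00 or more → 5.75% → £25.76
Tax on electronics = £8.63 + £15.11 + £25.76 = £49.50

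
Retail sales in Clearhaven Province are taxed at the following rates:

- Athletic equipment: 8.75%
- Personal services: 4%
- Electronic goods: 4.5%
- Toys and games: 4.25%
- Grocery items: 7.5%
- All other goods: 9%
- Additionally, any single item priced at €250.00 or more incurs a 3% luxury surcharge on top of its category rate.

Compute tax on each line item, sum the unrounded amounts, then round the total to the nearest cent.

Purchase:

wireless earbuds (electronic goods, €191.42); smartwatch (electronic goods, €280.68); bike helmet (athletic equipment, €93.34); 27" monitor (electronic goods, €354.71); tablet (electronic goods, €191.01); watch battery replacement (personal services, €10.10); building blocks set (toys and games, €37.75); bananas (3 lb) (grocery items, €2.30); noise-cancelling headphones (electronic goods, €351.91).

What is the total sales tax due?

Wireless earbuds €191.42: electronic goods → 4.5% → €8.6139
Smartwatch €280.68: electronic goods → 4.5% + 3% surcharge = 7.5% → €21.051
Bike helmet €93.34: athletic equipment → 8.75% → €8.16725
27" monitor €354.71: electronic goods → 4.5% + 3% surcharge = 7.5% → €26.60325
Tablet €191.01: electronic goods → 4.5% → €8.59545
Watch battery replacement €10.10: personal services → 4% → €0.404
Building blocks set €37.75: toys and games → 4.25% → €1.604375
Bananas (3 lb) €2.30: grocery items → 7.5% → €0.1725
Noise-cancelling headphones €351.91: electronic goods → 4.5% + 3% surcharge = 7.5% → €26.39325
Unrounded tax sum = €101.604975 → €101.60

€101.60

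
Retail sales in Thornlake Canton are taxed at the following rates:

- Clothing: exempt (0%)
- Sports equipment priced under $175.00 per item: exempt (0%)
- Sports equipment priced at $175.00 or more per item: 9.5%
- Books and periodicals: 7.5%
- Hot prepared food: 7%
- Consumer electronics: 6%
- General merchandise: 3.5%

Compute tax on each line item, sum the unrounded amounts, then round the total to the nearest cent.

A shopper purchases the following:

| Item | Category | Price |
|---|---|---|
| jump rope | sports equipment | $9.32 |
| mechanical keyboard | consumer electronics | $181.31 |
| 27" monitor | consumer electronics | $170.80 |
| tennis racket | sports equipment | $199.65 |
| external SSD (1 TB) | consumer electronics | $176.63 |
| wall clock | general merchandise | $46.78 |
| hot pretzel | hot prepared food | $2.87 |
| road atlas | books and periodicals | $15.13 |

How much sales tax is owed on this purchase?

Jump rope $9.32: sports equipment, under $175.00 → 0% → $0.00
Mechanical keyboard $181.31: consumer electronics → 6% → $10.8786
27" monitor $170.80: consumer electronics → 6% → $10.248
Tennis racket $199.65: sports equipment, $175.00 or more → 9.5% → $18.96675
External SSD (1 TB) $176.63: consumer electronics → 6% → $10.5978
Wall clock $46.78: general merchandise → 3.5% → $1.6373
Hot pretzel $2.87: hot prepared food → 7% → $0.2009
Road atlas $15.13: books and periodicals → 7.5% → $1.13475
Unrounded tax sum = $53.6641 → $53.66

$53.66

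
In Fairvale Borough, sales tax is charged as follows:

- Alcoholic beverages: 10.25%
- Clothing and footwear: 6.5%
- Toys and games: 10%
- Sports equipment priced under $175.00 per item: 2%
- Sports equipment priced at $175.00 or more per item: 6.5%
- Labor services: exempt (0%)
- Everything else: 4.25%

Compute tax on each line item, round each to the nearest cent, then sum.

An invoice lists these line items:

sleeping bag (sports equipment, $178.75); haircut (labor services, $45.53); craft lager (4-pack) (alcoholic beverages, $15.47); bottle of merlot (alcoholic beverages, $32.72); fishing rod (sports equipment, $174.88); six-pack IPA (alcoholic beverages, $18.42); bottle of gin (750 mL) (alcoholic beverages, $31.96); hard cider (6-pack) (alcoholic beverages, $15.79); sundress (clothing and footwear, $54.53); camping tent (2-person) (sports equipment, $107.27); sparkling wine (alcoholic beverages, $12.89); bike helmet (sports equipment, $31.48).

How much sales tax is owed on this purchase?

Sleeping bag $178.75: sports equipment, $175.00 or more → 6.5% → $11.62
Haircut $45.53: labor services → 0% → $0.00
Craft lager (4-pack) $15.47: alcoholic beverages → 10.25% → $1.59
Bottle of merlot $32.72: alcoholic beverages → 10.25% → $3.35
Fishing rod $174.88: sports equipment, under $175.00 → 2% → $3.50
Six-pack IPA $18.42: alcoholic beverages → 10.25% → $1.89
Bottle of gin (750 mL) $31.96: alcoholic beverages → 10.25% → $3.28
Hard cider (6-pack) $15.79: alcoholic beverages → 10.25% → $1.62
Sundress $54.53: clothing and footwear → 6.5% → $3.54
Camping tent (2-person) $107.27: sports equipment, under $175.00 → 2% → $2.15
Sparkling wine $12.89: alcoholic beverages → 10.25% → $1.32
Bike helmet $31.48: sports equipment, under $175.00 → 2% → $0.63
Total tax = $11.62 + $1.59 + $3.35 + $3.50 + $1.89 + $3.28 + $1.62 + $3.54 + $2.15 + $1.32 + $0.63 = $34.49

$34.49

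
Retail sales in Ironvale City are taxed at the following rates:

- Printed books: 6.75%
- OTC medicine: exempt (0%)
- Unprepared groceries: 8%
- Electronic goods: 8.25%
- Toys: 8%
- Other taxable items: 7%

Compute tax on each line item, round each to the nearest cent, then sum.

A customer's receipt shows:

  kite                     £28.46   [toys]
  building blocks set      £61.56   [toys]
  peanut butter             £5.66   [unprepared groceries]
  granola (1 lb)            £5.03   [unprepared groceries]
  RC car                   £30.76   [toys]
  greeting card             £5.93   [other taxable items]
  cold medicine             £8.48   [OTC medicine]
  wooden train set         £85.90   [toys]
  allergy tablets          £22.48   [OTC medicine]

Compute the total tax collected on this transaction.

£17.80

Kite £28.46: toys → 8% → £2.28
Building blocks set £61.56: toys → 8% → £4.92
Peanut butter £5.66: unprepared groceries → 8% → £0.45
Granola (1 lb) £5.03: unprepared groceries → 8% → £0.40
RC car £30.76: toys → 8% → £2.46
Greeting card £5.93: other taxable items → 7% → £0.42
Cold medicine £8.48: OTC medicine → 0% → £0.00
Wooden train set £85.90: toys → 8% → £6.87
Allergy tablets £22.48: OTC medicine → 0% → £0.00
Total tax = £2.28 + £4.92 + £0.45 + £0.40 + £2.46 + £0.42 + £6.87 = £17.80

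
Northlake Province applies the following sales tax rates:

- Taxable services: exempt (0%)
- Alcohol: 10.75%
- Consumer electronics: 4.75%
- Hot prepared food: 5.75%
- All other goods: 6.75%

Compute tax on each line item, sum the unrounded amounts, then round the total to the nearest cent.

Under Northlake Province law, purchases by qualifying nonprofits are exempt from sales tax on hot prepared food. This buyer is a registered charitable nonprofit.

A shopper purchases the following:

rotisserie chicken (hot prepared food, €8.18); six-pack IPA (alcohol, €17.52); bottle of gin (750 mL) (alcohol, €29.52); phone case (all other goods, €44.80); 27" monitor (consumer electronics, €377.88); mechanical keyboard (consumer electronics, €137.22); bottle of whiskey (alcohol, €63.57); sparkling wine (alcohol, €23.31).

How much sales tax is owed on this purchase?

Rotisserie chicken €8.18: hot prepared food, buyer-exempt → 0% → €0.00
Six-pack IPA €17.52: alcohol → 10.75% → €1.8834
Bottle of gin (750 mL) €29.52: alcohol → 10.75% → €3.1734
Phone case €44.80: all other goods → 6.75% → €3.024
27" monitor €377.88: consumer electronics → 4.75% → €17.9493
Mechanical keyboard €137.22: consumer electronics → 4.75% → €6.51795
Bottle of whiskey €63.57: alcohol → 10.75% → €6.833775
Sparkling wine €23.31: alcohol → 10.75% → €2.505825
Unrounded tax sum = €41.88765 → €41.89

€41.89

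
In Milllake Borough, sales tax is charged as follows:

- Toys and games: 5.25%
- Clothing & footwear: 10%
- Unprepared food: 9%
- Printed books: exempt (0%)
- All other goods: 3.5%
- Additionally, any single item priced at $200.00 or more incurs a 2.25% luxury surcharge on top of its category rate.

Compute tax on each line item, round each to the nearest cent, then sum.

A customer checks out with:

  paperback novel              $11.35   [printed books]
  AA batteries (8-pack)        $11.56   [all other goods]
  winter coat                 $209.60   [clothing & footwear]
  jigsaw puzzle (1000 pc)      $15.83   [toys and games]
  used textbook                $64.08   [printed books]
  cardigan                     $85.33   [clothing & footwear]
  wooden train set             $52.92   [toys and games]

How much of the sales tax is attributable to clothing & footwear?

$34.21

Winter coat $209.60: clothing & footwear → 10% + 2.25% surcharge = 12.25% → $25.68
Cardigan $85.33: clothing & footwear → 10% → $8.53
Tax on clothing & footwear = $25.68 + $8.53 = $34.21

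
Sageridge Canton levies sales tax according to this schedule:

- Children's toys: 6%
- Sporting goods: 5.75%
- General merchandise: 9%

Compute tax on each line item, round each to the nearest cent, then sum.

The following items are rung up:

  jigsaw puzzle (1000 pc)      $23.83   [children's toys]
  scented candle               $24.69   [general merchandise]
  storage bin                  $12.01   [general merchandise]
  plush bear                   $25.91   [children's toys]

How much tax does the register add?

Jigsaw puzzle (1000 pc) $23.83: children's toys → 6% → $1.43
Scented candle $24.69: general merchandise → 9% → $2.22
Storage bin $12.01: general merchandise → 9% → $1.08
Plush bear $25.91: children's toys → 6% → $1.55
Total tax = $1.43 + $2.22 + $1.08 + $1.55 = $6.28

$6.28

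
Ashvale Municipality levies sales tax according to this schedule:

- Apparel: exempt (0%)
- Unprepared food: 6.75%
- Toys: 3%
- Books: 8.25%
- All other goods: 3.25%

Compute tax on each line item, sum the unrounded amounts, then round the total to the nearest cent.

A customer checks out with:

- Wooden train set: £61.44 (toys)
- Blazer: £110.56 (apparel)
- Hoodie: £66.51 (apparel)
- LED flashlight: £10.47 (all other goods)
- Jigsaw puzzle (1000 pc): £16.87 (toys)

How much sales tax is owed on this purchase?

Wooden train set £61.44: toys → 3% → £1.8432
Blazer £110.56: apparel → 0% → £0.00
Hoodie £66.51: apparel → 0% → £0.00
LED flashlight £10.47: all other goods → 3.25% → £0.340275
Jigsaw puzzle (1000 pc) £16.87: toys → 3% → £0.5061
Unrounded tax sum = £2.689575 → £2.69

£2.69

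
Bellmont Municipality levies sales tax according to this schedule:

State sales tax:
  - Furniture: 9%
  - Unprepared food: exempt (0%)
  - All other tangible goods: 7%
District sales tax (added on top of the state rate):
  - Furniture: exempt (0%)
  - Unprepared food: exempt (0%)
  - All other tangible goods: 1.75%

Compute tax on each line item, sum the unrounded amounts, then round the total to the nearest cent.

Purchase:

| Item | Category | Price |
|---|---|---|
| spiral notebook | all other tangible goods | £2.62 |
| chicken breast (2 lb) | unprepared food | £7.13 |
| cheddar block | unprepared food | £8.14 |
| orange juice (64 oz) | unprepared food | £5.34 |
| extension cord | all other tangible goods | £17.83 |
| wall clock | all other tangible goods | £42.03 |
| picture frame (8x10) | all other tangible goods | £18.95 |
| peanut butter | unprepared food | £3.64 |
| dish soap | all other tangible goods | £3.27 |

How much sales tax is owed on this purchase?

£7.41

Spiral notebook £2.62: all other tangible goods → 7% + 1.75% district = 8.75% → £0.22925
Chicken breast (2 lb) £7.13: unprepared food → 0% + 0% district = 0% → £0.00
Cheddar block £8.14: unprepared food → 0% + 0% district = 0% → £0.00
Orange juice (64 oz) £5.34: unprepared food → 0% + 0% district = 0% → £0.00
Extension cord £17.83: all other tangible goods → 7% + 1.75% district = 8.75% → £1.560125
Wall clock £42.03: all other tangible goods → 7% + 1.75% district = 8.75% → £3.677625
Picture frame (8x10) £18.95: all other tangible goods → 7% + 1.75% district = 8.75% → £1.658125
Peanut butter £3.64: unprepared food → 0% + 0% district = 0% → £0.00
Dish soap £3.27: all other tangible goods → 7% + 1.75% district = 8.75% → £0.286125
Unrounded tax sum = £7.41125 → £7.41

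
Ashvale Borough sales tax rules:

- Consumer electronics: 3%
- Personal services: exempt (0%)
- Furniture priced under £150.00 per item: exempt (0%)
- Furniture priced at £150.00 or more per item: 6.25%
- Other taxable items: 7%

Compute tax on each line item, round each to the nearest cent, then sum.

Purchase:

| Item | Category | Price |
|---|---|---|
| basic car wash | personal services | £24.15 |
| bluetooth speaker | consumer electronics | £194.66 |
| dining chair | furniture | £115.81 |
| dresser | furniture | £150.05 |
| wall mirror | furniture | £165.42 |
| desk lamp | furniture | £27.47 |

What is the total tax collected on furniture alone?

£19.72

Dining chair £115.81: furniture, under £150.00 → 0% → £0.00
Dresser £150.05: furniture, £150.00 or more → 6.25% → £9.38
Wall mirror £165.42: furniture, £150.00 or more → 6.25% → £10.34
Desk lamp £27.47: furniture, under £150.00 → 0% → £0.00
Tax on furniture = £0.00 + £9.38 + £10.34 + £0.00 = £19.72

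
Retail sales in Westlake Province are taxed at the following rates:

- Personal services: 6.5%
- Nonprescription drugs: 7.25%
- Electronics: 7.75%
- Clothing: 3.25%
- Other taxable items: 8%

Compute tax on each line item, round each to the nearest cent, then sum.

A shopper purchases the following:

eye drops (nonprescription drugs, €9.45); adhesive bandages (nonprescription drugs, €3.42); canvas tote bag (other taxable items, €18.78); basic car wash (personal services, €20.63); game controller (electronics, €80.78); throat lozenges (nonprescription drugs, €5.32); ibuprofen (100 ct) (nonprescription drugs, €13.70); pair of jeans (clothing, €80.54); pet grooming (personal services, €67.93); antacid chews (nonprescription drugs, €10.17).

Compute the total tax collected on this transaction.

€19.20

Eye drops €9.45: nonprescription drugs → 7.25% → €0.69
Adhesive bandages €3.42: nonprescription drugs → 7.25% → €0.25
Canvas tote bag €18.78: other taxable items → 8% → €1.50
Basic car wash €20.63: personal services → 6.5% → €1.34
Game controller €80.78: electronics → 7.75% → €6.26
Throat lozenges €5.32: nonprescription drugs → 7.25% → €0.39
Ibuprofen (100 ct) €13.70: nonprescription drugs → 7.25% → €0.99
Pair of jeans €80.54: clothing → 3.25% → €2.62
Pet grooming €67.93: personal services → 6.5% → €4.42
Antacid chews €10.17: nonprescription drugs → 7.25% → €0.74
Total tax = €0.69 + €0.25 + €1.50 + €1.34 + €6.26 + €0.39 + €0.99 + €2.62 + €4.42 + €0.74 = €19.20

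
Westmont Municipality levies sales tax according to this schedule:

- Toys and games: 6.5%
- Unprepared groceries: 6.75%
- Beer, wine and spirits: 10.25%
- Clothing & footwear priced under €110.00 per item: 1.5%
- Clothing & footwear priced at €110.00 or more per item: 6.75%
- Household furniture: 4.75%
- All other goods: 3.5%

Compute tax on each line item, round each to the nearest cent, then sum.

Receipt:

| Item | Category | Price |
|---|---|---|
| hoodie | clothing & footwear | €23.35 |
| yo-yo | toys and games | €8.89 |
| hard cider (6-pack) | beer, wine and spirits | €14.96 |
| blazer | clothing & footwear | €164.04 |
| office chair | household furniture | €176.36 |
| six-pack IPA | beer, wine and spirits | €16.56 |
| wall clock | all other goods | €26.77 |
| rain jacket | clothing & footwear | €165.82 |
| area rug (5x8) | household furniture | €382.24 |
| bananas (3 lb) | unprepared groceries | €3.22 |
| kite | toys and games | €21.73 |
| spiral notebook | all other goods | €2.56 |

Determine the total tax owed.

Hoodie €23.35: clothing & footwear, under €110.00 → 1.5% → €0.35
Yo-yo €8.89: toys and games → 6.5% → €0.58
Hard cider (6-pack) €14.96: beer, wine and spirits → 10.25% → €1.53
Blazer €164.04: clothing & footwear, €110.00 or more → 6.75% → €11.07
Office chair €176.36: household furniture → 4.75% → €8.38
Six-pack IPA €16.56: beer, wine and spirits → 10.25% → €1.70
Wall clock €26.77: all other goods → 3.5% → €0.94
Rain jacket €165.82: clothing & footwear, €110.00 or more → 6.75% → €11.19
Area rug (5x8) €382.24: household furniture → 4.75% → €18.16
Bananas (3 lb) €3.22: unprepared groceries → 6.75% → €0.22
Kite €21.73: toys and games → 6.5% → €1.41
Spiral notebook €2.56: all other goods → 3.5% → €0.09
Total tax = €0.35 + €0.58 + €1.53 + €11.07 + €8.38 + €1.70 + €0.94 + €11.19 + €18.16 + €0.22 + €1.41 + €0.09 = €55.62

€55.62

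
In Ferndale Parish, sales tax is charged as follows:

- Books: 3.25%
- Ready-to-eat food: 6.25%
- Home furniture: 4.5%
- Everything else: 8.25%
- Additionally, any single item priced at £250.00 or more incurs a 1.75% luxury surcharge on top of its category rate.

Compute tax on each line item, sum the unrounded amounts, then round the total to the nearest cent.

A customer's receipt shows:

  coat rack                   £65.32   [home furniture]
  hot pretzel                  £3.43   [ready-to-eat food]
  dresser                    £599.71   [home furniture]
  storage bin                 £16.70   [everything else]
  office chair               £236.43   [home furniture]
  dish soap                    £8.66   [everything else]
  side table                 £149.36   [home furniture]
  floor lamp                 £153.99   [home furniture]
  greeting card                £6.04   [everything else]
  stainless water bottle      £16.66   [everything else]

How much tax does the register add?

£68.89

Coat rack £65.32: home furniture → 4.5% → £2.9394
Hot pretzel £3.43: ready-to-eat food → 6.25% → £0.214375
Dresser £599.71: home furniture → 4.5% + 1.75% surcharge = 6.25% → £37.481875
Storage bin £16.70: everything else → 8.25% → £1.37775
Office chair £236.43: home furniture → 4.5% → £10.63935
Dish soap £8.66: everything else → 8.25% → £0.71445
Side table £149.36: home furniture → 4.5% → £6.7212
Floor lamp £153.99: home furniture → 4.5% → £6.92955
Greeting card £6.04: everything else → 8.25% → £0.4983
Stainless water bottle £16.66: everything else → 8.25% → £1.37445
Unrounded tax sum = £68.8907 → £68.89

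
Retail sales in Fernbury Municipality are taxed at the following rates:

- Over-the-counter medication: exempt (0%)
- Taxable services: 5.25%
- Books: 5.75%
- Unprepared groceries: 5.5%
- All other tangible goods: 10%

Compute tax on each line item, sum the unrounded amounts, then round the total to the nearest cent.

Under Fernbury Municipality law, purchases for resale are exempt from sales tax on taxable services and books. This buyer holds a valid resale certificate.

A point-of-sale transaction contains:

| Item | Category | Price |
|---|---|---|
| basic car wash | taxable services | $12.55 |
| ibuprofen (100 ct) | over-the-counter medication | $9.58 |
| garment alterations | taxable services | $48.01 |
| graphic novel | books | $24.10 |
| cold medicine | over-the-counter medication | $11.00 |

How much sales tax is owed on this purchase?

Basic car wash $12.55: taxable services, buyer-exempt → 0% → $0.00
Ibuprofen (100 ct) $9.58: over-the-counter medication → 0% → $0.00
Garment alterations $48.01: taxable services, buyer-exempt → 0% → $0.00
Graphic novel $24.10: books, buyer-exempt → 0% → $0.00
Cold medicine $11.00: over-the-counter medication → 0% → $0.00
Unrounded tax sum = $0.00 → $0.00

$0.00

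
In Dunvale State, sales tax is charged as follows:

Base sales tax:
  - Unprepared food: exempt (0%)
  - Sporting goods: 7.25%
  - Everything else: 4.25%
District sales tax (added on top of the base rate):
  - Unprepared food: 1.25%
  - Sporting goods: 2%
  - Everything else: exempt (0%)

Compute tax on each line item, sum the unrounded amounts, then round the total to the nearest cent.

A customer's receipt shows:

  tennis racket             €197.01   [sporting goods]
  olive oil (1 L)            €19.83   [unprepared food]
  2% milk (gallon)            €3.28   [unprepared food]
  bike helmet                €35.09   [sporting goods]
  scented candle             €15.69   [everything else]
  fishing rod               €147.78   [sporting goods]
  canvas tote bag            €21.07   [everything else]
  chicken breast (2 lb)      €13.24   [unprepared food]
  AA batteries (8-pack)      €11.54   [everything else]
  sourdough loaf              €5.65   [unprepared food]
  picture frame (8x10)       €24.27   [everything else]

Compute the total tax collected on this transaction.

€38.75

Tennis racket €197.01: sporting goods → 7.25% + 2% district = 9.25% → €18.223425
Olive oil (1 L) €19.83: unprepared food → 0% + 1.25% district = 1.25% → €0.247875
2% milk (gallon) €3.28: unprepared food → 0% + 1.25% district = 1.25% → €0.041
Bike helmet €35.09: sporting goods → 7.25% + 2% district = 9.25% → €3.245825
Scented candle €15.69: everything else → 4.25% + 0% district = 4.25% → €0.666825
Fishing rod €147.78: sporting goods → 7.25% + 2% district = 9.25% → €13.66965
Canvas tote bag €21.07: everything else → 4.25% + 0% district = 4.25% → €0.895475
Chicken breast (2 lb) €13.24: unprepared food → 0% + 1.25% district = 1.25% → €0.1655
AA batteries (8-pack) €11.54: everything else → 4.25% + 0% district = 4.25% → €0.49045
Sourdough loaf €5.65: unprepared food → 0% + 1.25% district = 1.25% → €0.070625
Picture frame (8x10) €24.27: everything else → 4.25% + 0% district = 4.25% → €1.031475
Unrounded tax sum = €38.748125 → €38.75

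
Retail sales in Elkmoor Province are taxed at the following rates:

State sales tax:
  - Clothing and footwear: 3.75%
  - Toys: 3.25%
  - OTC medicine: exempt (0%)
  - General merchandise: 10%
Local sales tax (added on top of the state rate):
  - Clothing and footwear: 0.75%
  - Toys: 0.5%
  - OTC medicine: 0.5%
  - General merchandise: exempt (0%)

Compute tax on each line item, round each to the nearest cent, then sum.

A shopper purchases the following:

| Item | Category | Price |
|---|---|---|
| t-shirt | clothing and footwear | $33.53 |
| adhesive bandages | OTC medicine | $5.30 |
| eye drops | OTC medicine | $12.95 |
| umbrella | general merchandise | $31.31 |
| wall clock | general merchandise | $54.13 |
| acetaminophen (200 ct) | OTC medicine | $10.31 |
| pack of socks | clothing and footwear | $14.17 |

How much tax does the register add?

$10.83

T-shirt $33.53: clothing and footwear → 3.75% + 0.75% local = 4.5% → $1.51
Adhesive bandages $5.30: OTC medicine → 0% + 0.5% local = 0.5% → $0.03
Eye drops $12.95: OTC medicine → 0% + 0.5% local = 0.5% → $0.06
Umbrella $31.31: general merchandise → 10% + 0% local = 10% → $3.13
Wall clock $54.13: general merchandise → 10% + 0% local = 10% → $5.41
Acetaminophen (200 ct) $10.31: OTC medicine → 0% + 0.5% local = 0.5% → $0.05
Pack of socks $14.17: clothing and footwear → 3.75% + 0.75% local = 4.5% → $0.64
Total tax = $1.51 + $0.03 + $0.06 + $3.13 + $5.41 + $0.05 + $0.64 = $10.83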